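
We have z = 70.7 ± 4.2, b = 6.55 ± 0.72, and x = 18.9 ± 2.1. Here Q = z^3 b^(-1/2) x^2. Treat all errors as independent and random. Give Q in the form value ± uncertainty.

For a monomial Q ∝ z^3, b^(-1/2), x^2, fractional errors add in quadrature:
  (3·δz/z)² = (3×0.0594)² = 0.0318;  (−½·δb/b)² = (-0.5×0.110)² = 0.00302;  (2·δx/x)² = (2×0.111)² = 0.0494
δQ/Q = √(0.0842) = 0.290
Q = 4.93e+07, so δQ = 0.290 × 4.93e+07 = 1.43e+07.

(4.93 ± 1.43) × 10^7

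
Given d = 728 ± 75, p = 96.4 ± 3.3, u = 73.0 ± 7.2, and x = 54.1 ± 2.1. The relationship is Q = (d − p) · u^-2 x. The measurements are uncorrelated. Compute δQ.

1.50

Let w = d − p = 632. δw = √(δd² + δp²) = √(5620 + 10.9) = 75.1, so δw/w = 0.119.
Q is then a monomial in w, u, x:
δQ/Q = √((δw/w)² + (-2·δu/u)² + (1·δx/x)²) = √(0.0141 + 0.0389 + 0.00151) = 0.234
Q = 6.41, so δQ = 0.234 × 6.41 = 1.50.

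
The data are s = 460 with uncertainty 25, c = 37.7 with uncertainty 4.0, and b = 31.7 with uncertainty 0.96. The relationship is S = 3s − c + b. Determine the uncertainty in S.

75.1

S is a linear combination, so absolute uncertainties add in quadrature:
  (3·δs)² = 5620;  (δc)² = 16.0;  (δb)² = 0.922
δS = √(5640) = 75.1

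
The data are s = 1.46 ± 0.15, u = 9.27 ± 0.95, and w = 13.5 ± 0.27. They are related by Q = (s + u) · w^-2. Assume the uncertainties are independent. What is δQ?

0.00578

Let h = s + u = 10.7. δh = √(δs² + δu²) = √(0.0225 + 0.902) = 0.962, so δh/h = 0.0896.
Q is then a monomial in h, w:
δQ/Q = √((δh/h)² + (-2·δw/w)²) = √(0.00803 + 0.00160) = 0.0982
Q = 0.0589, so δQ = 0.0982 × 0.0589 = 0.00578.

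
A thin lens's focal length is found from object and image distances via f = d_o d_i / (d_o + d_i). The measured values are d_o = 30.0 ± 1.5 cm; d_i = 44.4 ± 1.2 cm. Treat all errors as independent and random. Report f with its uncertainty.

∂f/∂d_o = (d_i/(d_o+d_i))² = 0.356;  ∂f/∂d_i = (d_o/(d_o+d_i))² = 0.163
δf = √((∂f/∂d_o · δd_o)² + (∂f/∂d_i · δd_i)²) = √(0.285 + 0.0381) = 0.569 cm
f = 17.9 cm.

17.9 ± 0.569 cm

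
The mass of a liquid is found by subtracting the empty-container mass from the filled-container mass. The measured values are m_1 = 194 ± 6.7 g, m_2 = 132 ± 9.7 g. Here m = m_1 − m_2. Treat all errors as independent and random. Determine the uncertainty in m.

11.8 g

For a sum/difference, combine absolute errors in quadrature:
  (δm_1)² = 44.9;  (δm_2)² = 94.1
δm = √(139) = 11.8 g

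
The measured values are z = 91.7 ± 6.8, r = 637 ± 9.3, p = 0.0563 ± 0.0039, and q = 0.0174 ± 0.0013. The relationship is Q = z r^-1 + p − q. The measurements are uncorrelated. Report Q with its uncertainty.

0.183 ± 0.0116

Let w = z·r^-1 = 0.144. δw/w = √((1·δz/z)² + (-1·δr/r)²) = √(0.00550 + 0.000213) = 0.0756, so δw = 0.0109.
Q = w + p − q: δQ = √(δw² + δp² + δq²) = √(0.000118 + 1.52e-05 + 1.69e-06) = 0.0116
Q = 0.183.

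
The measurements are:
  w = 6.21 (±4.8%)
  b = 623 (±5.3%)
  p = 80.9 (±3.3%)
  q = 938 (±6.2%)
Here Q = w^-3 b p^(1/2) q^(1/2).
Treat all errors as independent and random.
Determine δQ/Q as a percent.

For a monomial Q ∝ w^-3, b, p^(1/2), q^(1/2), fractional errors add in quadrature:
  (-3·δw/w)² = (-3×0.0480)² = 0.0207;  (1·δb/b)² = (1×0.0530)² = 0.00281;  (½·δp/p)² = (0.5×0.0330)² = 0.000272;  (½·δq/q)² = (0.5×0.0620)² = 0.000961
δQ/Q = √(0.0248) = 0.157

15.7%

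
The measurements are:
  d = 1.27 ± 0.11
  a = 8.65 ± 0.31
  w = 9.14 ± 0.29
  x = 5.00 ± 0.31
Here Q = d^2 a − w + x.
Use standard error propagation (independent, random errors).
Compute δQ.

2.50

Let p = d^2·a = 14.0. δp/p = √((2·δd/d)² + (1·δa/a)²) = √(0.0300 + 0.00128) = 0.177, so δp = 2.47.
Q = p − w + x: δQ = √(δp² + δw² + δx²) = √(6.09 + 0.0841 + 0.0961) = 2.50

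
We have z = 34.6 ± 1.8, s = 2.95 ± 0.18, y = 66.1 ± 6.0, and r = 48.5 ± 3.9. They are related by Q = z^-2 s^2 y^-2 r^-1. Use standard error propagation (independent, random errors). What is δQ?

Q is a product of powers, so relative uncertainties combine in quadrature:
  (-2·δz/z)² = (-2×0.0520)² = 0.0108;  (2·δs/s)² = (2×0.0610)² = 0.0149;  (-2·δy/y)² = (-2×0.0908)² = 0.0330;  (-1·δr/r)² = (-1×0.0804)² = 0.00647
δQ/Q = √(0.0651) = 0.255
Q = 3.43e-08, so δQ = 0.255 × 3.43e-08 = 8.76e-09.

8.76e-09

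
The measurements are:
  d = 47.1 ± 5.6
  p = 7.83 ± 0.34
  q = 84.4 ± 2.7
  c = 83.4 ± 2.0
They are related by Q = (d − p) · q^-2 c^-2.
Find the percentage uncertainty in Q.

16.4%

Let u = d − p = 39.3. δu = √(δd² + δp²) = √(31.4 + 0.116) = 5.61, so δu/u = 0.143.
Q is then a monomial in u, q, c:
δQ/Q = √((δu/u)² + (-2·δq/q)² + (-2·δc/c)²) = √(0.0204 + 0.00409 + 0.00230) = 0.164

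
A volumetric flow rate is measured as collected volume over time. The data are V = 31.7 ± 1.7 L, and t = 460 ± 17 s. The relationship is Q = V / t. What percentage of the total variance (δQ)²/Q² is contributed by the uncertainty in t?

32.2%

(δQ/Q)² = (1·δV/V)² + (-1·δt/t)²
  V term: (1×0.0536)² = 0.00288
  t term: (-1×0.0370)² = 0.00137
Total = 0.00424. Share from t = 0.00137/0.00424 = 0.322.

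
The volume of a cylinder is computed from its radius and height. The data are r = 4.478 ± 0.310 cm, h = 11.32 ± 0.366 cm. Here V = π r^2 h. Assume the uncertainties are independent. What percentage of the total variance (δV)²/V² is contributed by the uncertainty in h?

(δV/V)² = (2·δr/r)² + (1·δh/h)²
  r term: (2×0.0692)² = 0.0192
  h term: (1×0.0323)² = 0.00105
Total = 0.0202. Share from h = 0.00105/0.0202 = 0.0517.

5.17%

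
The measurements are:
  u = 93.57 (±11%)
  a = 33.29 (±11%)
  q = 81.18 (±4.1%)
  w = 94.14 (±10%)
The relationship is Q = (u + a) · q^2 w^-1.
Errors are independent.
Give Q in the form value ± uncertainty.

Let h = u + a = 126.9. δh = √(δu² + δa²) = √(106 + 13.4) = 10.9, so δh/h = 0.0861.
Q is then a monomial in h, q, w:
δQ/Q = √((δh/h)² + (2·δq/q)² + (-1·δw/w)²) = √(0.00742 + 0.00672 + 0.0100) = 0.155
Q = 8881, so δQ = 0.155 × 8881 = 1380.

8881 ± 1380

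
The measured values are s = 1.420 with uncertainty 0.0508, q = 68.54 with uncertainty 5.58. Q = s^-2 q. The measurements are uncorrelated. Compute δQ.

3.68

Each factor contributes (exponent × relative error)² to (δQ/Q)²:
  (-2·δs/s)² = (-2×0.0358)² = 0.00512;  (1·δq/q)² = (1×0.0814)² = 0.00663
δQ/Q = √(0.0117) = 0.108
Q = 33.99, so δQ = 0.108 × 33.99 = 3.68.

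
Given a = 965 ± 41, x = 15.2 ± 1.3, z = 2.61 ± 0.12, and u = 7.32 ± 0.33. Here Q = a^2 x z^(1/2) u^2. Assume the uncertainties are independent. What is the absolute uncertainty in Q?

Q is a product of powers, so relative uncertainties combine in quadrature:
  (2·δa/a)² = (2×0.0425)² = 0.00722;  (1·δx/x)² = (1×0.0855)² = 0.00731;  (½·δz/z)² = (0.5×0.0460)² = 0.000528;  (2·δu/u)² = (2×0.0451)² = 0.00813
δQ/Q = √(0.0232) = 0.152
Q = 1.23e+09, so δQ = 0.152 × 1.23e+09 = 1.87e+08.

1.87e+08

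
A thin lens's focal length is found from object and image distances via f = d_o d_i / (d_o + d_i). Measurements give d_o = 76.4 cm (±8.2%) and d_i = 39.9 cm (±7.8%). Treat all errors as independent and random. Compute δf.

1.53 cm

∂f/∂d_o = (d_i/(d_o+d_i))² = 0.118;  ∂f/∂d_i = (d_o/(d_o+d_i))² = 0.432
δf = √((∂f/∂d_o · δd_o)² + (∂f/∂d_i · δd_i)²) = √(0.544 + 1.80) = 1.53 cm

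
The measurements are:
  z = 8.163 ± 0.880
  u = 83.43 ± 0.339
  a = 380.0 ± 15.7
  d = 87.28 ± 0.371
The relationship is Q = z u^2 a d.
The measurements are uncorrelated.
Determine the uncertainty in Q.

2.18e+08

Each factor contributes (exponent × relative error)² to (δQ/Q)²:
  (1·δz/z)² = (1×0.108)² = 0.0116;  (2·δu/u)² = (2×0.00406)² = 6.6e-05;  (1·δa/a)² = (1×0.0413)² = 0.00171;  (1·δd/d)² = (1×0.00425)² = 1.81e-05
δQ/Q = √(0.0134) = 0.116
Q = 1.884e+09, so δQ = 0.116 × 1.884e+09 = 2.18e+08.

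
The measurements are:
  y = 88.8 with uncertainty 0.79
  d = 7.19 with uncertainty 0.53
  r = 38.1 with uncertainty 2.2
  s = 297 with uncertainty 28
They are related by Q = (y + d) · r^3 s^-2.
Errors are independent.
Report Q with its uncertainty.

Let u = y + d = 96.0. δu = √(δy² + δd²) = √(0.624 + 0.281) = 0.951, so δu/u = 0.00991.
Q is then a monomial in u, r, s:
δQ/Q = √((δu/u)² + (3·δr/r)² + (-2·δs/s)²) = √(9.82e-05 + 0.0300 + 0.0356) = 0.256
Q = 60.2, so δQ = 0.256 × 60.2 = 15.4.

60.2 ± 15.4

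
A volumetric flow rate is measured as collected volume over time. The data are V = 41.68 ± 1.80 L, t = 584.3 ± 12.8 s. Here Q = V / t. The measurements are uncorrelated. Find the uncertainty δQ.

Each factor contributes (exponent × relative error)² to (δQ/Q)²:
  (1·δV/V)² = (1×0.0432)² = 0.00187;  (-1·δt/t)² = (-1×0.0219)² = 0.000480
δQ/Q = √(0.00234) = 0.0484
Q = 0.07133 L/s, so δQ = 0.0484 × 0.07133 = 0.00345 L/s.

0.00345 L/s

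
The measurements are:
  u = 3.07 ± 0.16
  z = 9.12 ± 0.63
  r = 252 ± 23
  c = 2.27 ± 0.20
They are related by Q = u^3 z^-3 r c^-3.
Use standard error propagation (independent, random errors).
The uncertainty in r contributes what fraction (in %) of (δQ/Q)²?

5.72%

(δQ/Q)² = (3·δu/u)² + (-3·δz/z)² + (1·δr/r)² + (-3·δc/c)²
  u term: (3×0.0521)² = 0.0244
  z term: (-3×0.0691)² = 0.0429
  r term: (1×0.0913)² = 0.00833
  c term: (-3×0.0881)² = 0.0699
Total = 0.146. Share from r = 0.00833/0.146 = 0.0572.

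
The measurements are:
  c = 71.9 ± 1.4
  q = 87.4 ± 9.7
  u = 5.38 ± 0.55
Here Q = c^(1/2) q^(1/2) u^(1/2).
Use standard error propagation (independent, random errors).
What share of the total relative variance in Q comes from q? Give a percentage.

(δQ/Q)² = (½·δc/c)² + (½·δq/q)² + (½·δu/u)²
  c term: (0.5×0.0195)² = 9.48e-05
  q term: (0.5×0.111)² = 0.00308
  u term: (0.5×0.102)² = 0.00261
Total = 0.00579. Share from q = 0.00308/0.00579 = 0.532.

53.2%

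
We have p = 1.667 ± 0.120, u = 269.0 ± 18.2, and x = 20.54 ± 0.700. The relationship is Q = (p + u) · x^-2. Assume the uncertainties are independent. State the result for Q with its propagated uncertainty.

0.6416 ± 0.0614

Let w = p + u = 270.7. δw = √(δp² + δu²) = √(0.0144 + 331) = 18.2, so δw/w = 0.0672.
Q is then a monomial in w, x:
δQ/Q = √((δw/w)² + (-2·δx/x)²) = √(0.00452 + 0.00465) = 0.0957
Q = 0.6416, so δQ = 0.0957 × 0.6416 = 0.0614.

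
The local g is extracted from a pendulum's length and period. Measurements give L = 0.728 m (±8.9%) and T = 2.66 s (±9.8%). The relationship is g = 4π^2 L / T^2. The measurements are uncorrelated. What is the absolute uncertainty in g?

Relative error in a monomial: (δg/g)² = Σ (nᵢ · δxᵢ/xᵢ)².
  (1·δL/L)² = (1×0.0890)² = 0.00792;  (-2·δT/T)² = (-2×0.0980)² = 0.0384
δg/g = √(0.0463) = 0.215
g = 4.06 m/s^2, so δg = 0.215 × 4.06 = 0.874 m/s^2.

0.874 m/s^2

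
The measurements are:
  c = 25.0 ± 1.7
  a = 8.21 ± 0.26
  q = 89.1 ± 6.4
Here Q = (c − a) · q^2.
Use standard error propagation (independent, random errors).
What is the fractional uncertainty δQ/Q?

Let u = c − a = 16.8. δu = √(δc² + δa²) = √(2.89 + 0.0676) = 1.72, so δu/u = 0.102.
Q is then a monomial in u, q:
δQ/Q = √((δu/u)² + (2·δq/q)²) = √(0.0105 + 0.0206) = 0.176

0.176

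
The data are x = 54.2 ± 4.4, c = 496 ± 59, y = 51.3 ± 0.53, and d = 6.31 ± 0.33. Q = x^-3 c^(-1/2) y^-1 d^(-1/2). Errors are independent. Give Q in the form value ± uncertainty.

Relative error in a monomial: (δQ/Q)² = Σ (nᵢ · δxᵢ/xᵢ)².
  (-3·δx/x)² = (-3×0.0812)² = 0.0593;  (−½·δc/c)² = (-0.5×0.119)² = 0.00354;  (-1·δy/y)² = (-1×0.0103)² = 0.000107;  (−½·δd/d)² = (-0.5×0.0523)² = 0.000684
δQ/Q = √(0.0636) = 0.252
Q = 2.19e-09, so δQ = 0.252 × 2.19e-09 = 5.52e-10.

(2.19 ± 0.552) × 10^-9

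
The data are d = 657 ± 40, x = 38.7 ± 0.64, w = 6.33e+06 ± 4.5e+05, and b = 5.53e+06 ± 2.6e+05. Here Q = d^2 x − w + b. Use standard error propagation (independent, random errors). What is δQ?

2.12e+06

Let p = d^2·x = 1.67e+07. δp/p = √((2·δd/d)² + (1·δx/x)²) = √(0.0148 + 0.000273) = 0.123, so δp = 2.05e+06.
Q = p − w + b: δQ = √(δp² + δw² + δb²) = √(4.21e+12 + 2.02e+11 + 6.76e+10) = 2.12e+06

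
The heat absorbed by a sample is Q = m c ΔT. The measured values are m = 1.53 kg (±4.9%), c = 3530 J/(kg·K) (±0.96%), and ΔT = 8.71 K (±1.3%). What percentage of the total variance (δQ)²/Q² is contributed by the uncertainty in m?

90.2%

(δQ/Q)² = (1·δm/m)² + (1·δc/c)² + (1·δΔT/ΔT)²
  m term: (1×0.0490)² = 0.00240
  c term: (1×0.00960)² = 9.22e-05
  ΔT term: (1×0.0130)² = 0.000169
Total = 0.00266. Share from m = 0.00240/0.00266 = 0.902.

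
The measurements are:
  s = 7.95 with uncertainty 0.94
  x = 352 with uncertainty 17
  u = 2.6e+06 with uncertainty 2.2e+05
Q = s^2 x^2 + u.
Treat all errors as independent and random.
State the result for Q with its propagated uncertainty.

Let p = s^2·x^2 = 7.83e+06. δp/p = √((2·δs/s)² + (2·δx/x)²) = √(0.0559 + 0.00933) = 0.255, so δp = 2e+06.
Q = p + u: δQ = √(δp² + δu²) = √(4e+12 + 4.84e+10) = 2.01e+06
Q = 1.04e+07.

(1.04 ± 0.201) × 10^7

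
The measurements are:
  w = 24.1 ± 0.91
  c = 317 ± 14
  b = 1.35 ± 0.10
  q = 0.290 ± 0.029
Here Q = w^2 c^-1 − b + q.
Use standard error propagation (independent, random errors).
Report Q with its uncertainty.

Let p = w^2·c^-1 = 1.83. δp/p = √((2·δw/w)² + (-1·δc/c)²) = √(0.00570 + 0.00195) = 0.0875, so δp = 0.160.
Q = p − b + q: δQ = √(δp² + δb² + δq²) = √(0.0257 + 0.0100 + 0.000841) = 0.191
Q = 0.772.

0.772 ± 0.191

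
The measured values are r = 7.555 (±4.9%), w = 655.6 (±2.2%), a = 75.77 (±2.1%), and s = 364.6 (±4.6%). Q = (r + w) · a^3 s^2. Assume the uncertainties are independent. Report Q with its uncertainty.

(3.835 ± 0.436) × 10^13

Let u = r + w = 663.2. δu = √(δr² + δw²) = √(0.137 + 208) = 14.4, so δu/u = 0.0218.
Q is then a monomial in u, a, s:
δQ/Q = √((δu/u)² + (3·δa/a)² + (2·δs/s)²) = √(0.000473 + 0.00397 + 0.00846) = 0.114
Q = 3.835e+13, so δQ = 0.114 × 3.835e+13 = 4.36e+12.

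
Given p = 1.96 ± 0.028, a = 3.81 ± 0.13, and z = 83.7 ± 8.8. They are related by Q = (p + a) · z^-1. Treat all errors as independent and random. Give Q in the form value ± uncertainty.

0.0689 ± 0.00742

Let u = p + a = 5.77. δu = √(δp² + δa²) = √(0.000784 + 0.0169) = 0.133, so δu/u = 0.0230.
Q is then a monomial in u, z:
δQ/Q = √((δu/u)² + (-1·δz/z)²) = √(0.000531 + 0.0111) = 0.108
Q = 0.0689, so δQ = 0.108 × 0.0689 = 0.00742.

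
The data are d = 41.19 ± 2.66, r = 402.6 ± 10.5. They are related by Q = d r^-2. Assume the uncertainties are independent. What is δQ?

Relative error in a monomial: (δQ/Q)² = Σ (nᵢ · δxᵢ/xᵢ)².
  (1·δd/d)² = (1×0.0646)² = 0.00417;  (-2·δr/r)² = (-2×0.0261)² = 0.00272
δQ/Q = √(0.00689) = 0.0830
Q = 0.0002541, so δQ = 0.0830 × 0.0002541 = 2.11e-05.

2.11e-05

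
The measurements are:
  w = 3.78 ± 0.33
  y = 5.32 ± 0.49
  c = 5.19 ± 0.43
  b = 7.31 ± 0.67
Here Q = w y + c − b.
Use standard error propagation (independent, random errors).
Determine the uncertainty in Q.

2.67

Let p = w·y = 20.1. δp/p = √((1·δw/w)² + (1·δy/y)²) = √(0.00762 + 0.00848) = 0.127, so δp = 2.55.
Q = p + c − b: δQ = √(δp² + δc² + δb²) = √(6.51 + 0.185 + 0.449) = 2.67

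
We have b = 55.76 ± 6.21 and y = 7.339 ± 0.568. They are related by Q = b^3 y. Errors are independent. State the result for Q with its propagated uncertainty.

Products/powers → add relative errors in quadrature, weighted by exponent:
  (3·δb/b)² = (3×0.111)² = 0.112;  (1·δy/y)² = (1×0.0774)² = 0.00599
δQ/Q = √(0.118) = 0.343
Q = 1.272e+06, so δQ = 0.343 × 1.272e+06 = 4.36e+05.

(1.272 ± 0.436) × 10^6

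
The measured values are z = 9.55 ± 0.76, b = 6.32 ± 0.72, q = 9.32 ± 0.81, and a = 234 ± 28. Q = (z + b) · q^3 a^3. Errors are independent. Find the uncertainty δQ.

7.38e+10

Let u = z + b = 15.9. δu = √(δz² + δb²) = √(0.578 + 0.518) = 1.05, so δu/u = 0.0660.
Q is then a monomial in u, q, a:
δQ/Q = √((δu/u)² + (3·δq/q)² + (3·δa/a)²) = √(0.00435 + 0.0680 + 0.129) = 0.449
Q = 1.65e+11, so δQ = 0.449 × 1.65e+11 = 7.38e+10.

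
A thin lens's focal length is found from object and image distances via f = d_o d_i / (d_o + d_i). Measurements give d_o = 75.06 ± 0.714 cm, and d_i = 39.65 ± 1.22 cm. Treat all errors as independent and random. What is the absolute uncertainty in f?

0.529 cm

∂f/∂d_o = (d_i/(d_o+d_i))² = 0.119;  ∂f/∂d_i = (d_o/(d_o+d_i))² = 0.428
δf = √((∂f/∂d_o · δd_o)² + (∂f/∂d_i · δd_i)²) = √(0.00728 + 0.273) = 0.529 cm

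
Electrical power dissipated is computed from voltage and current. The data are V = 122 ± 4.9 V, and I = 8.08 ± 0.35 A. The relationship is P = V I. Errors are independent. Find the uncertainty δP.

Relative error in a monomial: (δP/P)² = Σ (nᵢ · δxᵢ/xᵢ)².
  (1·δV/V)² = (1×0.0402)² = 0.00161;  (1·δI/I)² = (1×0.0433)² = 0.00188
δP/P = √(0.00349) = 0.0591
P = 986 W, so δP = 0.0591 × 986 = 58.2 W.

58.2 W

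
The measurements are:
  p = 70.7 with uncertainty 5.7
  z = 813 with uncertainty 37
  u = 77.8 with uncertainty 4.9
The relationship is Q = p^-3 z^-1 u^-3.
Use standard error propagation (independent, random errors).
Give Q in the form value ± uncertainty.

For a monomial Q ∝ p^-3, z^-1, u^-3, fractional errors add in quadrature:
  (-3·δp/p)² = (-3×0.0806)² = 0.0585;  (-1·δz/z)² = (-1×0.0455)² = 0.00207;  (-3·δu/u)² = (-3×0.0630)² = 0.0357
δQ/Q = √(0.0963) = 0.310
Q = 7.39e-15, so δQ = 0.310 × 7.39e-15 = 2.29e-15.

(7.39 ± 2.29) × 10^-15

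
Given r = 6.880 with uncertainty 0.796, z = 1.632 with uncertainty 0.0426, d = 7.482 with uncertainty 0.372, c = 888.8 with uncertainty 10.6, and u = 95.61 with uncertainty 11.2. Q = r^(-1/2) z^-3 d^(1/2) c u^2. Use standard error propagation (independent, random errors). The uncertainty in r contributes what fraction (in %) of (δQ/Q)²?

5.14%

(δQ/Q)² = (−½·δr/r)² + (-3·δz/z)² + (½·δd/d)² + (1·δc/c)² + (2·δu/u)²
  r term: (-0.5×0.116)² = 0.00335
  z term: (-3×0.0261)² = 0.00613
  d term: (0.5×0.0497)² = 0.000618
  c term: (1×0.0119)² = 0.000142
  u term: (2×0.117)² = 0.0549
Total = 0.0651. Share from r = 0.00335/0.0651 = 0.0514.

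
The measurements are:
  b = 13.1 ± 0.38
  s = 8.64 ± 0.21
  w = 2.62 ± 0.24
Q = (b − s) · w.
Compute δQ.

1.56

Let u = b − s = 4.46. δu = √(δb² + δs²) = √(0.144 + 0.0441) = 0.434, so δu/u = 0.0973.
Q is then a monomial in u, w:
δQ/Q = √((δu/u)² + (1·δw/w)²) = √(0.00948 + 0.00839) = 0.134
Q = 11.7, so δQ = 0.134 × 11.7 = 1.56.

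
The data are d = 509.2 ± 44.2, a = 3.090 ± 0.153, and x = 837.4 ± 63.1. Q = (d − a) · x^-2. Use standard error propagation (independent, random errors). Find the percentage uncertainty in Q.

17.4%

Let u = d − a = 506.1. δu = √(δd² + δa²) = √(1950 + 0.0234) = 44.2, so δu/u = 0.0873.
Q is then a monomial in u, x:
δQ/Q = √((δu/u)² + (-2·δx/x)²) = √(0.00763 + 0.0227) = 0.174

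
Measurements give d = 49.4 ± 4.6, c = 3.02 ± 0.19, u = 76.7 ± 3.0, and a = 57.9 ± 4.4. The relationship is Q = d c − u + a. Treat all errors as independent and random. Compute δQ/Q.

0.135

Let p = d·c = 149. δp/p = √((1·δd/d)² + (1·δc/c)²) = √(0.00867 + 0.00396) = 0.112, so δp = 16.8.
Q = p − u + a: δQ = √(δp² + δu² + δa²) = √(281 + 9.00 + 19.4) = 17.6
Q = 130, so δQ/Q = 17.6/130 = 0.135.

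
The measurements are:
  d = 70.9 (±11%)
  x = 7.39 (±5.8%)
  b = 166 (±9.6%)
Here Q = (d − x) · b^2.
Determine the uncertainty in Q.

3.99e+05

Let u = d − x = 63.5. δu = √(δd² + δx²) = √(60.8 + 0.184) = 7.81, so δu/u = 0.123.
Q is then a monomial in u, b:
δQ/Q = √((δu/u)² + (2·δb/b)²) = √(0.0151 + 0.0369) = 0.228
Q = 1.75e+06, so δQ = 0.228 × 1.75e+06 = 3.99e+05.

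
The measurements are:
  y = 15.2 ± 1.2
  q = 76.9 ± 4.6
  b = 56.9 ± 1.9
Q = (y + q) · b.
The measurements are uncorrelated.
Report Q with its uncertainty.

Let u = y + q = 92.1. δu = √(δy² + δq²) = √(1.44 + 21.2) = 4.75, so δu/u = 0.0516.
Q is then a monomial in u, b:
δQ/Q = √((δu/u)² + (1·δb/b)²) = √(0.00266 + 0.00112) = 0.0615
Q = 5240, so δQ = 0.0615 × 5240 = 322.

5240 ± 322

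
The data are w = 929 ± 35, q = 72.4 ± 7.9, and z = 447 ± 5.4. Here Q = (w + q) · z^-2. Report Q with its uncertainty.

0.00501 ± 0.000217

Let u = w + q = 1000. δu = √(δw² + δq²) = √(1220 + 62.4) = 35.9, so δu/u = 0.0358.
Q is then a monomial in u, z:
δQ/Q = √((δu/u)² + (-2·δz/z)²) = √(0.00128 + 0.000584) = 0.0432
Q = 0.00501, so δQ = 0.0432 × 0.00501 = 0.000217.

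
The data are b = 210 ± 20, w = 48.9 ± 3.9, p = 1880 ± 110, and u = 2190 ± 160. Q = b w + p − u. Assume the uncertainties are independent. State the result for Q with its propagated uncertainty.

9960 ± 1290

Let h = b·w = 10300. δh/h = √((1·δb/b)² + (1·δw/w)²) = √(0.00907 + 0.00636) = 0.124, so δh = 1280.
Q = h + p − u: δQ = √(δh² + δp² + δu²) = √(1.63e+06 + 12100 + 25600) = 1290
Q = 9960.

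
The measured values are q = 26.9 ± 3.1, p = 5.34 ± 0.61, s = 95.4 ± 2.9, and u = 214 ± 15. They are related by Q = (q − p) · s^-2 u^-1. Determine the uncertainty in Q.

Let w = q − p = 21.6. δw = √(δq² + δp²) = √(9.61 + 0.372) = 3.16, so δw/w = 0.147.
Q is then a monomial in w, s, u:
δQ/Q = √((δw/w)² + (-2·δs/s)² + (-1·δu/u)²) = √(0.0215 + 0.00370 + 0.00491) = 0.173
Q = 1.11e-05, so δQ = 0.173 × 1.11e-05 = 1.92e-06.

1.92e-06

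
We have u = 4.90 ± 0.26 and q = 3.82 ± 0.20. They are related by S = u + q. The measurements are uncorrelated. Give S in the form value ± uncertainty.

Sums and differences: (δS)² = Σ (cᵢ δxᵢ)².
  (δu)² = 0.0676;  (δq)² = 0.0400
δS = √(0.108) = 0.328
S = 8.72.

8.72 ± 0.328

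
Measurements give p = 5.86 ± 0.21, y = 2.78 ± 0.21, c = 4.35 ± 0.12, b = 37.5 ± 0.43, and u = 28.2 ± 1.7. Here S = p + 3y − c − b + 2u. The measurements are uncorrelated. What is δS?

Sums and differences: (δS)² = Σ (cᵢ δxᵢ)².
  (δp)² = 0.0441;  (3·δy)² = 0.397;  (δc)² = 0.0144;  (δb)² = 0.185;  (2·δu)² = 11.6
δS = √(12.2) = 3.49

3.49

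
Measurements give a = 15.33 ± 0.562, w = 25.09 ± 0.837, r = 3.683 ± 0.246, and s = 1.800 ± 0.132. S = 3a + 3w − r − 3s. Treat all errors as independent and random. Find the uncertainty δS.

Each term contributes (cᵢ δxᵢ)² to (δS)²:
  (3·δa)² = 2.84;  (3·δw)² = 6.31;  (δr)² = 0.0605;  (3·δs)² = 0.157
δS = √(9.37) = 3.06

3.06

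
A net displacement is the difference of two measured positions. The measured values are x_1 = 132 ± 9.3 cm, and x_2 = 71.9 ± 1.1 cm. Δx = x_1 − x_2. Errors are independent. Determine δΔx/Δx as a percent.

15.6%

Sums and differences: (δΔx)² = Σ (cᵢ δxᵢ)².
  (δx_1)² = 86.5;  (δx_2)² = 1.21
δΔx = √(87.7) = 9.36 cm
Δx = 60.1 cm, so δΔx/Δx = 9.36/60.1 = 0.156.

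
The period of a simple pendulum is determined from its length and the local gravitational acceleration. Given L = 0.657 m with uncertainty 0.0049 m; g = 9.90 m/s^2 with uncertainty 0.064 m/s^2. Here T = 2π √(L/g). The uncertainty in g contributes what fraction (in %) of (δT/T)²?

(δT/T)² = (½·δL/L)² + (−½·δg/g)²
  L term: (0.5×0.00746)² = 1.39e-05
  g term: (-0.5×0.00646)² = 1.04e-05
Total = 2.44e-05. Share from g = 1.04e-05/2.44e-05 = 0.429.

42.9%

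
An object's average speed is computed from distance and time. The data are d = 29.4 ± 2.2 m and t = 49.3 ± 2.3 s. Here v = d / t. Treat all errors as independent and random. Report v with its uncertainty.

0.596 ± 0.0526 m/s

For a monomial v ∝ d, t^-1, fractional errors add in quadrature:
  (1·δd/d)² = (1×0.0748)² = 0.00560;  (-1·δt/t)² = (-1×0.0467)² = 0.00218
δv/v = √(0.00778) = 0.0882
v = 0.596 m/s, so δv = 0.0882 × 0.596 = 0.0526 m/s.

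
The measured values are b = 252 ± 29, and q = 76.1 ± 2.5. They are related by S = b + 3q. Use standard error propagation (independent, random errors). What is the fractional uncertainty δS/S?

Sums and differences: (δS)² = Σ (cᵢ δxᵢ)².
  (δb)² = 841;  (3·δq)² = 56.2
δS = √(897) = 30.0
S = 480, so δS/S = 30.0/480 = 0.0624.

0.0624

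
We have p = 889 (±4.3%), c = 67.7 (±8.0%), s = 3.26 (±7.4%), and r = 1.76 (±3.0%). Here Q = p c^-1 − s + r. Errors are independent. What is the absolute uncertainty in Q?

Let w = p·c^-1 = 13.1. δw/w = √((1·δp/p)² + (-1·δc/c)²) = √(0.00185 + 0.00640) = 0.0908, so δw = 1.19.
Q = w − s + r: δQ = √(δw² + δs² + δr²) = √(1.42 + 0.0582 + 0.00279) = 1.22

1.22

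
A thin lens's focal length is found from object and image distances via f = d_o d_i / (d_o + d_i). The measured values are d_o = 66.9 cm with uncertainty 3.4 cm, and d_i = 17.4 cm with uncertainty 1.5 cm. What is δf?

0.956 cm

∂f/∂d_o = (d_i/(d_o+d_i))² = 0.0426;  ∂f/∂d_i = (d_o/(d_o+d_i))² = 0.630
δf = √((∂f/∂d_o · δd_o)² + (∂f/∂d_i · δd_i)²) = √(0.0210 + 0.892) = 0.956 cm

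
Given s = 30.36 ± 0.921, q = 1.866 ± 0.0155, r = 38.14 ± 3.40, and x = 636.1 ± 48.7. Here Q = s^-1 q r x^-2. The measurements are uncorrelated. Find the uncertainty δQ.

1.04e-06

For a monomial Q ∝ s^-1, q, r, x^-2, fractional errors add in quadrature:
  (-1·δs/s)² = (-1×0.0303)² = 0.000920;  (1·δq/q)² = (1×0.00831)² = 6.9e-05;  (1·δr/r)² = (1×0.0891)² = 0.00795;  (-2·δx/x)² = (-2×0.0766)² = 0.0234
δQ/Q = √(0.0324) = 0.180
Q = 5.793e-06, so δQ = 0.180 × 5.793e-06 = 1.04e-06.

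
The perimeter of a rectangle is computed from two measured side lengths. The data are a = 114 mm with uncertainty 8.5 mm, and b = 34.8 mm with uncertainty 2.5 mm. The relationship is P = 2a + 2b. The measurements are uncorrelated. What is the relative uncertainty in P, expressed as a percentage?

5.95%

Each term contributes (cᵢ δxᵢ)² to (δP)²:
  (2·δa)² = 289;  (2·δb)² = 25.0
δP = √(314) = 17.7 mm
P = 298 mm, so δP/P = 17.7/298 = 0.0595.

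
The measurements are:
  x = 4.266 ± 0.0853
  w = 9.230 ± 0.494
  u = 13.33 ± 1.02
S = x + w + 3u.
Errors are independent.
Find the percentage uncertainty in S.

Absolute uncertainties add in quadrature for a linear combination:
  (δx)² = 0.00728;  (δw)² = 0.244;  (3·δu)² = 9.36
δS = √(9.61) = 3.10
S = 53.49, so δS/S = 3.10/53.49 = 0.0580.

5.80%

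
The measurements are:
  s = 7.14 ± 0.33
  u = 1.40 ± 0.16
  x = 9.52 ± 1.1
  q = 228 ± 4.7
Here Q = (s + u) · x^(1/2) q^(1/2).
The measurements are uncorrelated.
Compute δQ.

Let w = s + u = 8.54. δw = √(δs² + δu²) = √(0.109 + 0.0256) = 0.367, so δw/w = 0.0429.
Q is then a monomial in w, x, q:
δQ/Q = √((δw/w)² + (½·δx/x)² + (½·δq/q)²) = √(0.00184 + 0.00334 + 0.000106) = 0.0727
Q = 398, so δQ = 0.0727 × 398 = 28.9.

28.9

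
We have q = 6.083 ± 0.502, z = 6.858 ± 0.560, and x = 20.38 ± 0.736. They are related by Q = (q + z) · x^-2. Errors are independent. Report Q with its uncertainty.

Let u = q + z = 12.94. δu = √(δq² + δz²) = √(0.252 + 0.314) = 0.752, so δu/u = 0.0581.
Q is then a monomial in u, x:
δQ/Q = √((δu/u)² + (-2·δx/x)²) = √(0.00338 + 0.00522) = 0.0927
Q = 0.03116, so δQ = 0.0927 × 0.03116 = 0.00289.

0.03116 ± 0.00289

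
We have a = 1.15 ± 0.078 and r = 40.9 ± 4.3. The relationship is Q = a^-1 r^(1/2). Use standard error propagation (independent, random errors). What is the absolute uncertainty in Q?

0.477

For a monomial Q ∝ a^-1, r^(1/2), fractional errors add in quadrature:
  (-1·δa/a)² = (-1×0.0678)² = 0.00460;  (½·δr/r)² = (0.5×0.105)² = 0.00276
δQ/Q = √(0.00736) = 0.0858
Q = 5.56, so δQ = 0.0858 × 5.56 = 0.477.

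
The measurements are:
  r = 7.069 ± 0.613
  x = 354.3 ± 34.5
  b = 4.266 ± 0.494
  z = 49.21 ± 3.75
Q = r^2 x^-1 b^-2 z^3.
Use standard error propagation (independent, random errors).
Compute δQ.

352

Relative error in a monomial: (δQ/Q)² = Σ (nᵢ · δxᵢ/xᵢ)².
  (2·δr/r)² = (2×0.0867)² = 0.0301;  (-1·δx/x)² = (-1×0.0974)² = 0.00948;  (-2·δb/b)² = (-2×0.116)² = 0.0536;  (3·δz/z)² = (3×0.0762)² = 0.0523
δQ/Q = √(0.145) = 0.381
Q = 923.6, so δQ = 0.381 × 923.6 = 352.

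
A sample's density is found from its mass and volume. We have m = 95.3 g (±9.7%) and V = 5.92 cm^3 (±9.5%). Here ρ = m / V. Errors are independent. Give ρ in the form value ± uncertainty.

16.1 ± 2.19 g/cm^3

Since ρ is a product/quotient, work with relative uncertainties:
  (1·δm/m)² = (1×0.0970)² = 0.00941;  (-1·δV/V)² = (-1×0.0950)² = 0.00903
δρ/ρ = √(0.0184) = 0.136
ρ = 16.1 g/cm^3, so δρ = 0.136 × 16.1 = 2.19 g/cm^3.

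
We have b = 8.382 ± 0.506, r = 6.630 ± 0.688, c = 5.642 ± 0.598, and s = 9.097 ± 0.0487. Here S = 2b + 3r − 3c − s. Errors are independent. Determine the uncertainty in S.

S is a linear combination, so absolute uncertainties add in quadrature:
  (2·δb)² = 1.02;  (3·δr)² = 4.26;  (3·δc)² = 3.22;  (δs)² = 0.00237
δS = √(8.51) = 2.92

2.92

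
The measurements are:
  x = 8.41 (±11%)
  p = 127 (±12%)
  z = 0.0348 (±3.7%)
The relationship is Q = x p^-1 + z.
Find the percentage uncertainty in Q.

10.7%

Let w = x·p^-1 = 0.0662. δw/w = √((1·δx/x)² + (-1·δp/p)²) = √(0.0121 + 0.0144) = 0.163, so δw = 0.0108.
Q = w + z: δQ = √(δw² + δz²) = √(0.000116 + 1.66e-06) = 0.0109
Q = 0.101, so δQ/Q = 0.0109/0.101 = 0.107.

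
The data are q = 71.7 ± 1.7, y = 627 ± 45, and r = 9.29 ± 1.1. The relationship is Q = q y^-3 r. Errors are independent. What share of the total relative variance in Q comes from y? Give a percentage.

76.1%

(δQ/Q)² = (1·δq/q)² + (-3·δy/y)² + (1·δr/r)²
  q term: (1×0.0237)² = 0.000562
  y term: (-3×0.0718)² = 0.0464
  r term: (1×0.118)² = 0.0140
Total = 0.0609. Share from y = 0.0464/0.0609 = 0.761.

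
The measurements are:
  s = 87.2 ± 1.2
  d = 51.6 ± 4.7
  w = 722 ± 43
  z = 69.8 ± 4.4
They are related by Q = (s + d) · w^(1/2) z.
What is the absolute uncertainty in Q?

20300

Let u = s + d = 139. δu = √(δs² + δd²) = √(1.44 + 22.1) = 4.85, so δu/u = 0.0349.
Q is then a monomial in u, w, z:
δQ/Q = √((δu/u)² + (½·δw/w)² + (1·δz/z)²) = √(0.00122 + 0.000887 + 0.00397) = 0.0780
Q = 2.6e+05, so δQ = 0.0780 × 2.6e+05 = 20300.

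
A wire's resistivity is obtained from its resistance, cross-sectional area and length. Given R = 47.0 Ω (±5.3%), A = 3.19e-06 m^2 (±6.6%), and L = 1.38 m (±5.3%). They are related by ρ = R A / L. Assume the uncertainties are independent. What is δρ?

Since ρ is a product/quotient, work with relative uncertainties:
  (1·δR/R)² = (1×0.0530)² = 0.00281;  (1·δA/A)² = (1×0.0660)² = 0.00436;  (-1·δL/L)² = (-1×0.0530)² = 0.00281
δρ/ρ = √(0.00997) = 0.0999
ρ = 0.000109 Ω·m, so δρ = 0.0999 × 0.000109 = 1.09e-05 Ω·m.

1.09e-05 Ω·m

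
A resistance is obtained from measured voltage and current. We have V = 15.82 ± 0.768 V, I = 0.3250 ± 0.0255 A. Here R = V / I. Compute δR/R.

For a monomial R ∝ V, I^-1, fractional errors add in quadrature:
  (1·δV/V)² = (1×0.0485)² = 0.00236;  (-1·δI/I)² = (-1×0.0785)² = 0.00616
δR/R = √(0.00851) = 0.0923

0.0923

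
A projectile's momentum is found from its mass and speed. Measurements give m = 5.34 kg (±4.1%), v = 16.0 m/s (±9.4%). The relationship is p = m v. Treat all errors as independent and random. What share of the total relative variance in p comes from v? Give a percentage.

84.0%

(δp/p)² = (1·δm/m)² + (1·δv/v)²
  m term: (1×0.0410)² = 0.00168
  v term: (1×0.0940)² = 0.00884
Total = 0.0105. Share from v = 0.00884/0.0105 = 0.840.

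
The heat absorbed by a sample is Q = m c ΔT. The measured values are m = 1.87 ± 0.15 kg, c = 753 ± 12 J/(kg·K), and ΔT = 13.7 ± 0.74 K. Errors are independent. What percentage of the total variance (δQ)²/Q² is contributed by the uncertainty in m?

67.0%

(δQ/Q)² = (1·δm/m)² + (1·δc/c)² + (1·δΔT/ΔT)²
  m term: (1×0.0802)² = 0.00643
  c term: (1×0.0159)² = 0.000254
  ΔT term: (1×0.0540)² = 0.00292
Total = 0.00961. Share from m = 0.00643/0.00961 = 0.670.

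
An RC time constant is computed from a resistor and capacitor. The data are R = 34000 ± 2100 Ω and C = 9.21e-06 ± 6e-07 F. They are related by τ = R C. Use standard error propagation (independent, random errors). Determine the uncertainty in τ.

0.0281 s

τ is a product of powers, so relative uncertainties combine in quadrature:
  (1·δR/R)² = (1×0.0618)² = 0.00381;  (1·δC/C)² = (1×0.0651)² = 0.00424
δτ/τ = √(0.00806) = 0.0898
τ = 0.313 s, so δτ = 0.0898 × 0.313 = 0.0281 s.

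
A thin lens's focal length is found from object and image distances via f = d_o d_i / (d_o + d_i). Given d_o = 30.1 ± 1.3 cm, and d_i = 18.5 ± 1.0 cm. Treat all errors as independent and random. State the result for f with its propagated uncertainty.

∂f/∂d_o = (d_i/(d_o+d_i))² = 0.145;  ∂f/∂d_i = (d_o/(d_o+d_i))² = 0.384
δf = √((∂f/∂d_o · δd_o)² + (∂f/∂d_i · δd_i)²) = √(0.0355 + 0.147) = 0.427 cm
f = 11.5 cm.

11.5 ± 0.427 cm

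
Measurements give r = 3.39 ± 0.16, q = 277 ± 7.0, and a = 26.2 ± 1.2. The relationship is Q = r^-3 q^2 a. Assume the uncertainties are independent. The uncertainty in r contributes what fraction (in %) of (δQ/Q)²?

81.2%

(δQ/Q)² = (-3·δr/r)² + (2·δq/q)² + (1·δa/a)²
  r term: (-3×0.0472)² = 0.0200
  q term: (2×0.0253)² = 0.00255
  a term: (1×0.0458)² = 0.00210
Total = 0.0247. Share from r = 0.0200/0.0247 = 0.812.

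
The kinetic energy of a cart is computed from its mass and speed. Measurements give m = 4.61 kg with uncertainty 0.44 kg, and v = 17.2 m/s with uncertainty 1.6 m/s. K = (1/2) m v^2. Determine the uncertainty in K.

143 J

Since K is a product/quotient, work with relative uncertainties:
  (1·δm/m)² = (1×0.0954)² = 0.00911;  (2·δv/v)² = (2×0.0930)² = 0.0346
δK/K = √(0.0437) = 0.209
K = 682 J, so δK = 0.209 × 682 = 143 J.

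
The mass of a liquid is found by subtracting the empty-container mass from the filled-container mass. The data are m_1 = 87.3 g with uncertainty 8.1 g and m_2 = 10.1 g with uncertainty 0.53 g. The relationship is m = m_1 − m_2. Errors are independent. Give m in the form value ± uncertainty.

77.2 ± 8.12 g

Sums and differences: (δm)² = Σ (cᵢ δxᵢ)².
  (δm_1)² = 65.6;  (δm_2)² = 0.281
δm = √(65.9) = 8.12 g
m = 77.2 g.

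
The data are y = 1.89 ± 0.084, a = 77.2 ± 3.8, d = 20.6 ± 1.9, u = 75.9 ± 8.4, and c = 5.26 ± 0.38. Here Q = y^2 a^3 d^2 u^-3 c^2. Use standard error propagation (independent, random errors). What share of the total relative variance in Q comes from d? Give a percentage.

(δQ/Q)² = (2·δy/y)² + (3·δa/a)² + (2·δd/d)² + (-3·δu/u)² + (2·δc/c)²
  y term: (2×0.0444)² = 0.00790
  a term: (3×0.0492)² = 0.0218
  d term: (2×0.0922)² = 0.0340
  u term: (-3×0.111)² = 0.110
  c term: (2×0.0722)² = 0.0209
Total = 0.195. Share from d = 0.0340/0.195 = 0.175.

17.5%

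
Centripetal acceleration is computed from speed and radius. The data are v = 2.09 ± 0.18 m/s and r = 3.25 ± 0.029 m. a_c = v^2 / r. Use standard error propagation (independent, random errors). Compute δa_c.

0.232 m/s^2

For a monomial a_c ∝ v^2, r^-1, fractional errors add in quadrature:
  (2·δv/v)² = (2×0.0861)² = 0.0297;  (-1·δr/r)² = (-1×0.00892)² = 7.96e-05
δa_c/a_c = √(0.0297) = 0.172
a_c = 1.34 m/s^2, so δa_c = 0.172 × 1.34 = 0.232 m/s^2.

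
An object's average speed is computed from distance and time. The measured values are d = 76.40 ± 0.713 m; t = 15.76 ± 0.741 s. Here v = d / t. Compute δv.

Since v is a product/quotient, work with relative uncertainties:
  (1·δd/d)² = (1×0.00933)² = 8.71e-05;  (-1·δt/t)² = (-1×0.0470)² = 0.00221
δv/v = √(0.00230) = 0.0479
v = 4.848 m/s, so δv = 0.0479 × 4.848 = 0.232 m/s.

0.232 m/s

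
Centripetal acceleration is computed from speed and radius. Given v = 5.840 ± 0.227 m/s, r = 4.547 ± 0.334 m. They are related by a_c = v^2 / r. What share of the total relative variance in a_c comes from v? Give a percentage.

52.8%

(δa_c/a_c)² = (2·δv/v)² + (-1·δr/r)²
  v term: (2×0.0389)² = 0.00604
  r term: (-1×0.0735)² = 0.00540
Total = 0.0114. Share from v = 0.00604/0.0114 = 0.528.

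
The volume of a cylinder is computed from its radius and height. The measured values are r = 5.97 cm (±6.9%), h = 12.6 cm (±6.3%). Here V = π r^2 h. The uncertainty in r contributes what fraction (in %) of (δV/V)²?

82.8%

(δV/V)² = (2·δr/r)² + (1·δh/h)²
  r term: (2×0.0690)² = 0.0190
  h term: (1×0.0630)² = 0.00397
Total = 0.0230. Share from r = 0.0190/0.0230 = 0.828.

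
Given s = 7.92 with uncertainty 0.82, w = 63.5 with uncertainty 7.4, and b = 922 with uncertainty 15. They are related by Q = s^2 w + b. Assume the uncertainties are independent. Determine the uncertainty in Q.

Let p = s^2·w = 3980. δp/p = √((2·δs/s)² + (1·δw/w)²) = √(0.0429 + 0.0136) = 0.238, so δp = 946.
Q = p + b: δQ = √(δp² + δb²) = √(8.96e+05 + 225) = 947

947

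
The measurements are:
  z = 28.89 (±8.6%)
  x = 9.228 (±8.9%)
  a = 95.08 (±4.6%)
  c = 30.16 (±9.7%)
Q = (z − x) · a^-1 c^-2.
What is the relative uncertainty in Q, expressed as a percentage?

Let u = z − x = 19.66. δu = √(δz² + δx²) = √(6.17 + 0.675) = 2.62, so δu/u = 0.133.
Q is then a monomial in u, a, c:
δQ/Q = √((δu/u)² + (-1·δa/a)² + (-2·δc/c)²) = √(0.0177 + 0.00212 + 0.0376) = 0.240

24.0%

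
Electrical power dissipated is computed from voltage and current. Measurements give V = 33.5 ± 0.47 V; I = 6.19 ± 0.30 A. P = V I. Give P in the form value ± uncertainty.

Products/powers → add relative errors in quadrature, weighted by exponent:
  (1·δV/V)² = (1×0.0140)² = 0.000197;  (1·δI/I)² = (1×0.0485)² = 0.00235
δP/P = √(0.00255) = 0.0505
P = 207 W, so δP = 0.0505 × 207 = 10.5 W.

207 ± 10.5 W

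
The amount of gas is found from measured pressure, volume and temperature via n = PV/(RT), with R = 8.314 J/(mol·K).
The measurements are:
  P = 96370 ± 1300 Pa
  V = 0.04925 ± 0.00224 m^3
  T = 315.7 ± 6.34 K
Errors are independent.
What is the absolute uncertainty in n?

For a monomial n ∝ P, V, T^-1, fractional errors add in quadrature:
  (1·δP/P)² = (1×0.0135)² = 0.000182;  (1·δV/V)² = (1×0.0455)² = 0.00207;  (-1·δT/T)² = (-1×0.0201)² = 0.000403
δn/n = √(0.00265) = 0.0515
n = 1.808 mol, so δn = 0.0515 × 1.808 = 0.0932 mol.

0.0932 mol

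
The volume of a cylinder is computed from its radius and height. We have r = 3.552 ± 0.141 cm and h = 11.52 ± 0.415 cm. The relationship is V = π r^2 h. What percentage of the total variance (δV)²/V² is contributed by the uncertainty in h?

(δV/V)² = (2·δr/r)² + (1·δh/h)²
  r term: (2×0.0397)² = 0.00630
  h term: (1×0.0360)² = 0.00130
Total = 0.00760. Share from h = 0.00130/0.00760 = 0.171.

17.1%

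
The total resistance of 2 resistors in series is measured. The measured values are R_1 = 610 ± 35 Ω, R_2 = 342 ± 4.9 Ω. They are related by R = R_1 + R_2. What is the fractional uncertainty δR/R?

Each term contributes (cᵢ δxᵢ)² to (δR)²:
  (δR_1)² = 1220;  (δR_2)² = 24.0
δR = √(1250) = 35.3 Ω
R = 952 Ω, so δR/R = 35.3/952 = 0.0371.

0.0371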